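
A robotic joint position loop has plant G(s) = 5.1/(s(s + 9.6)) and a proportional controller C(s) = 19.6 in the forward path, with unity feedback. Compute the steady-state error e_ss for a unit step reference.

The open loop C(s)G(s) has a pole at the origin (type 1), so the static position error constant is infinite and e_ss = 1/(1+∞) = 0.

0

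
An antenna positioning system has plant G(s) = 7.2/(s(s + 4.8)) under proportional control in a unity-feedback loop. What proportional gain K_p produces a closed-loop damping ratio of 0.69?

K_p = 1.68

Closed-loop characteristic equation: s² + 4.8s + K_p·7.2 = 0.
So ω_n = √(7.2K_p) and 2ζω_n = 4.8, giving ζ = 4.8/(2√(7.2K_p)).
Setting ζ = 0.69: √(7.2K_p) = 4.8/(2·0.69) = 3.478, so K_p = 12.1/7.2 = 1.68.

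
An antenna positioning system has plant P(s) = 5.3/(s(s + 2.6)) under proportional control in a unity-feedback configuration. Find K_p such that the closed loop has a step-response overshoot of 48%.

K_p = 6.16

From %OS = 100·exp(−πζ/√(1−ζ²)) = 48%, ζ = −ln(0.48)/√(π²+ln²(0.48)) = 0.2275.
Characteristic equation s² + 2.6s + 5.3K_p = 0 gives ζ = 2.6/(2√(5.3K_p)).
Setting ζ = 0.2275: √(5.3K_p) = 2.6/(2·0.2275) = 5.714, so K_p = 32.65/5.3 = 6.16.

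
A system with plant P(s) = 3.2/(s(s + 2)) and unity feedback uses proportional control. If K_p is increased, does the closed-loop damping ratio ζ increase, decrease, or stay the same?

ζ = 2/(2√(3.2K_p)); increasing K_p raises the denominator, so ζ falls.

decrease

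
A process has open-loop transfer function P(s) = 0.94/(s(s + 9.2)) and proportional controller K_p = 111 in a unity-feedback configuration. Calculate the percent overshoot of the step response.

20.5%

The closed-loop denominator s² + 9.2s + 104.3 gives ω_n = √104.3 = 10.21 and ζ = 9.2/(2ω_n) = 0.4503.
%OS = 100·exp(−πζ/√(1−ζ²)) = 100·exp(−π·0.4503/√0.7972) = 20.5%.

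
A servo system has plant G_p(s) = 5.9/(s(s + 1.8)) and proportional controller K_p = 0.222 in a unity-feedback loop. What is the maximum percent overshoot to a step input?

From 1 + K_pG_p(s) = 0: s² + 1.8s + 1.31 = 0 ⇒ ω_n = 1.144, ζ = 0.7864.
%OS = 100·exp(−πζ/√(1−ζ²)) = 100·exp(−π·0.7864/√0.3816) = 1.83%.

1.83%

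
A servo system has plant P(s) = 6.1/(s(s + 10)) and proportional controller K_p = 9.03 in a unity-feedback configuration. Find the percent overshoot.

5.7%

The closed-loop denominator s² + 10s + 55.08 gives ω_n = √55.08 = 7.422 and ζ = 10/(2ω_n) = 0.6737.
%OS = 100·exp(−πζ/√(1−ζ²)) = 100·exp(−π·0.6737/√0.5461) = 5.7%.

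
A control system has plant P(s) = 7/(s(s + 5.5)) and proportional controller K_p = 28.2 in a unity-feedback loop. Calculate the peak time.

T_p = 0.228 s

The closed-loop denominator s² + 5.5s + 197.4 gives ω_n = √197.4 = 14.05 and ζ = 5.5/(2ω_n) = 0.1957.
Damped frequency ω_d = ω_n√(1−ζ²) = 13.78 rad/s, so peak time T_p = π/ω_d = 0.228 s.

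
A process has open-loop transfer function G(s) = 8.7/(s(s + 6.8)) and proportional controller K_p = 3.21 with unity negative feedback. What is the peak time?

The closed-loop denominator s² + 6.8s + 27.93 gives ω_n = √27.93 = 5.285 and ζ = 6.8/(2ω_n) = 0.6434.
Damped frequency ω_d = ω_n√(1−ζ²) = 4.046 rad/s, so peak time T_p = π/ω_d = 0.777 s.

T_p = 0.777 s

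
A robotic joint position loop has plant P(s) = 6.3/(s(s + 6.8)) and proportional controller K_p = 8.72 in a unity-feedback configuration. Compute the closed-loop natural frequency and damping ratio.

With unity feedback the closed-loop characteristic equation is s² + 6.8s + 8.72·6.3 = s² + 6.8s + 54.94 = 0.
Matching s² + 2ζω_n s + ω_n²: ω_n = √54.94 = 7.412 rad/s and 2ζω_n = 6.8, so ζ = 6.8/(2·7.412) = 0.459.

ω_n = 7.41 rad/s, ζ = 0.459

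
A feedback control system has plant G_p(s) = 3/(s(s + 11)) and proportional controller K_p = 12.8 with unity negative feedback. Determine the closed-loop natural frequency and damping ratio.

ω_n = 6.2 rad/s, ζ = 0.888

The closed-loop denominator is s(s+11) + 12.8·3 = s² + 11s + 38.4.
Matching s² + 2ζω_n s + ω_n²: ω_n = √38.4 = 6.197 rad/s and 2ζω_n = 11, so ζ = 11/(2·6.197) = 0.888.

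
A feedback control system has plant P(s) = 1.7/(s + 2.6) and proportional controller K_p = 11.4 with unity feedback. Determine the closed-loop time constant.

Closed-loop transfer function: T(s) = K_p·P(s)/(1 + K_p·P(s)) = 19.38/(s + 2.6 + 19.38) = 19.38/(s + 21.98).
Time constant τ = 1/21.98 = 0.0455 s.

τ = 0.0455 s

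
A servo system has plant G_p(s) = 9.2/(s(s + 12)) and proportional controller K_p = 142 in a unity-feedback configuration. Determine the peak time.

From 1 + K_pG_p(s) = 0: s² + 12s + 1306 = 0 ⇒ ω_n = 36.14, ζ = 0.166.
Damped frequency ω_d = ω_n√(1−ζ²) = 35.64 rad/s, so peak time T_p = π/ω_d = 0.0881 s.

T_p = 0.0881 s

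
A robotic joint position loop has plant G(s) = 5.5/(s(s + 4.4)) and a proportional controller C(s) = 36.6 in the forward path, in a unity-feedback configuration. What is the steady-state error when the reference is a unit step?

The open loop C(s)G(s) has a pole at the origin (type 1), so the static position error constant is infinite and e_ss = 1/(1+∞) = 0.

0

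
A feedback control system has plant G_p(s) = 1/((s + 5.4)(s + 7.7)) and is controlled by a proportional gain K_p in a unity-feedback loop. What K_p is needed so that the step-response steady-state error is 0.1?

K_p = 374

For a type-0 loop with proportional control, e_ss = 1/(1 + K_p·G_p(0)).
G_p(0) = 0.02405. Require 1/(1 + K_p·0.02405) = 0.1, so 1 + 0.02405·K_p = 10.
K_p = (10 − 1)/0.02405 = 374.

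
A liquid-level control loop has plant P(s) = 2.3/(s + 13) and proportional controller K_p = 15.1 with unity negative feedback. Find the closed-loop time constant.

Closed-loop transfer function: T(s) = K_p·P(s)/(1 + K_p·P(s)) = 34.73/(s + 13 + 34.73) = 34.73/(s + 47.73).
Time constant τ = 1/47.73 = 0.021 s.

τ = 0.021 s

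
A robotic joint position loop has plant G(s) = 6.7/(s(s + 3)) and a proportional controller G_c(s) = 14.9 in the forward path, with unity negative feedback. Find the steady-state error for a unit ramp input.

0.0301

The loop has one pole at the origin (type 1). Velocity error constant K_v = lim_{s→0} s·G_c(s)G(s) = 14.9·6.7/3 = 33.28.
Steady-state error to a unit ramp: e_ss = 1/K_v = 0.0301.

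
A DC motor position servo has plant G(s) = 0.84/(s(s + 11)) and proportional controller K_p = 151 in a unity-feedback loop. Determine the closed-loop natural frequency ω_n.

1 + K_p·G(s) = 0 gives s² + 11s + 126.8 = 0.
So ω_n² = 126.8 ⇒ ω_n = 11.26 rad/s, and ζ = 11/(2ω_n) = 0.488.

ω_n = 11.3 rad/s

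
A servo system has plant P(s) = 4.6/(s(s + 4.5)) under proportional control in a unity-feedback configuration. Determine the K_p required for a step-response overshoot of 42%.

From %OS = 100·exp(−πζ/√(1−ζ²)) = 42%, ζ = −ln(0.42)/√(π²+ln²(0.42)) = 0.2662.
Characteristic equation s² + 4.5s + 4.6K_p = 0 gives ζ = 4.5/(2√(4.6K_p)).
Setting ζ = 0.2662: √(4.6K_p) = 4.5/(2·0.2662) = 8.453, so K_p = 71.46/4.6 = 15.5.

K_p = 15.5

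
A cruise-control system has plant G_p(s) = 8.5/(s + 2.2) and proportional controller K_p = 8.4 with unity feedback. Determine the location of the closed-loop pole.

Closed-loop transfer function: T(s) = K_p·G_p(s)/(1 + K_p·G_p(s)) = 71.4/(s + 2.2 + 71.4) = 71.4/(s + 73.6).
The closed-loop pole is at s = −73.6.

s = -73.6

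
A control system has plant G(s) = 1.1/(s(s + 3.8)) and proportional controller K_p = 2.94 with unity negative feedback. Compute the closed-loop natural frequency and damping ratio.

ω_n = 1.8 rad/s, ζ = 1.06

The closed-loop denominator is s(s+3.8) + 2.94·1.1 = s² + 3.8s + 3.234.
Matching s² + 2ζω_n s + ω_n²: ω_n = √3.234 = 1.798 rad/s and 2ζω_n = 3.8, so ζ = 3.8/(2·1.798) = 1.06.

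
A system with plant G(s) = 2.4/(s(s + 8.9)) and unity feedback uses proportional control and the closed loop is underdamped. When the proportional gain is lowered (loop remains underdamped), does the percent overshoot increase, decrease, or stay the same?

decrease

ζ = 8.9/(2√(2.4K_p)) rises as K_p falls; higher damping means less overshoot.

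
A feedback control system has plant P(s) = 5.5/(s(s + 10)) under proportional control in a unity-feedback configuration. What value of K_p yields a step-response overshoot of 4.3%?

K_p = 9.08

From %OS = 100·exp(−πζ/√(1−ζ²)) = 4.3%, ζ = −ln(0.043)/√(π²+ln²(0.043)) = 0.7077.
Characteristic equation s² + 10s + 5.5K_p = 0 gives ζ = 10/(2√(5.5K_p)).
Setting ζ = 0.7077: √(5.5K_p) = 10/(2·0.7077) = 7.065, so K_p = 49.92/5.5 = 9.08.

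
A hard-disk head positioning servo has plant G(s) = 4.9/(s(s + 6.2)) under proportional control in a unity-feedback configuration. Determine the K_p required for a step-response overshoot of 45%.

From %OS = 100·exp(−πζ/√(1−ζ²)) = 45%, ζ = −ln(0.45)/√(π²+ln²(0.45)) = 0.2463.
Characteristic equation s² + 6.2s + 4.9K_p = 0 gives ζ = 6.2/(2√(4.9K_p)).
Setting ζ = 0.2463: √(4.9K_p) = 6.2/(2·0.2463) = 12.58, so K_p = 158.4/4.9 = 32.3.

K_p = 32.3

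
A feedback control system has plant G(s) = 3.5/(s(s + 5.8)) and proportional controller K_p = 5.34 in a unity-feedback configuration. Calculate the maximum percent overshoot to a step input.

From 1 + K_pG(s) = 0: s² + 5.8s + 18.69 = 0 ⇒ ω_n = 4.323, ζ = 0.6708.
%OS = 100·exp(−πζ/√(1−ζ²)) = 100·exp(−π·0.6708/√0.55) = 5.83%.

5.83%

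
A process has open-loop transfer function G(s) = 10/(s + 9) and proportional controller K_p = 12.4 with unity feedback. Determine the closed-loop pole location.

Closed-loop transfer function: T(s) = K_p·G(s)/(1 + K_p·G(s)) = 124/(s + 9 + 124) = 124/(s + 133).
The closed-loop pole is at s = −133.

s = -133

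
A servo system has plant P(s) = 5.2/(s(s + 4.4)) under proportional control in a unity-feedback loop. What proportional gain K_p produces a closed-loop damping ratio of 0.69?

K_p = 1.95

Closed-loop characteristic equation: s² + 4.4s + K_p·5.2 = 0.
So ω_n = √(5.2K_p) and 2ζω_n = 4.4, giving ζ = 4.4/(2√(5.2K_p)).
Setting ζ = 0.69: √(5.2K_p) = 4.4/(2·0.69) = 3.188, so K_p = 10.17/5.2 = 1.95.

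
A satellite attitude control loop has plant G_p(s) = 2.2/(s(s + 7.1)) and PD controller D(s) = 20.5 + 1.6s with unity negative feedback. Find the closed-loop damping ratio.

ζ = 0.791

Forward path: (20.5 + 1.6s)·2.2/(s(s+7.1)). The closed-loop characteristic equation is s² + (7.1 + 2.2·1.6)s + 2.2·20.5 = 0.
That is s² + 10.62s + 45.1 = 0, so ω_n = 6.716 rad/s and ζ = 10.62/(2·6.716) = 0.7907.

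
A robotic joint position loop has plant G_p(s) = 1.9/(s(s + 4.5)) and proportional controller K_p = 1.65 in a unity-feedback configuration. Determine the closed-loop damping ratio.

ζ = 1.27

1 + K_p·G_p(s) = 0 gives s² + 4.5s + 3.135 = 0.
So ω_n² = 3.135 ⇒ ω_n = 1.771 rad/s, and ζ = 4.5/(2ω_n) = 1.27.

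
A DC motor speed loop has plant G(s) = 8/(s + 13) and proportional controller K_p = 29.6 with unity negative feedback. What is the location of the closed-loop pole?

Closed-loop transfer function: T(s) = K_p·G(s)/(1 + K_p·G(s)) = 236.8/(s + 13 + 236.8) = 236.8/(s + 249.8).
The closed-loop pole is at s = −249.8.

s = -249.8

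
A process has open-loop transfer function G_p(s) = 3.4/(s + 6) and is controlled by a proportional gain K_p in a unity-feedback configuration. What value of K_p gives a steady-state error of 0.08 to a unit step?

K_p = 20.3

For a type-0 loop with proportional control, e_ss = 1/(1 + K_p·G_p(0)).
G_p(0) = 0.5667. Require 1/(1 + K_p·0.5667) = 0.08, so 1 + 0.5667·K_p = 12.5.
K_p = (12.5 − 1)/0.5667 = 20.3.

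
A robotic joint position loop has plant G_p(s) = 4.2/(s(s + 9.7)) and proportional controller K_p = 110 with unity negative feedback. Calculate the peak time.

Closed-loop characteristic equation: s² + 9.7s + 462 = 0, so ω_n = 21.49 rad/s and ζ = 9.7/(2·21.49) = 0.2256.
Damped frequency ω_d = ω_n√(1−ζ²) = 20.94 rad/s, so peak time T_p = π/ω_d = 0.15 s.

T_p = 0.15 s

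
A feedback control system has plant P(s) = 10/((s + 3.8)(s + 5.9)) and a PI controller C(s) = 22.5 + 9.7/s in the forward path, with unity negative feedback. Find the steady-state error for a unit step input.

The open loop C(s)P(s) has a pole at the origin (type 1), so the static position error constant is infinite and e_ss = 1/(1+∞) = 0.

0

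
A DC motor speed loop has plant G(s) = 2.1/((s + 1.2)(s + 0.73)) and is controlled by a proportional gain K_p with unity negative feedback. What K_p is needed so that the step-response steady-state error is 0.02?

K_p = 20.4

The loop is type 0, so e_ss(step) = 1/(1 + K_pos) with K_pos = K_p·G(0).
G(0) = 2.397. Require 1/(1 + K_p·2.397) = 0.02, so 1 + 2.397·K_p = 50.
K_p = (50 − 1)/2.397 = 20.4.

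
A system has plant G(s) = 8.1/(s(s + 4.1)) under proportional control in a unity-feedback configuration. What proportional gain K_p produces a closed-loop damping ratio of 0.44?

Closed-loop characteristic equation: s² + 4.1s + K_p·8.1 = 0.
So ω_n = √(8.1K_p) and 2ζω_n = 4.1, giving ζ = 4.1/(2√(8.1K_p)).
Setting ζ = 0.44: √(8.1K_p) = 4.1/(2·0.44) = 4.659, so K_p = 21.71/8.1 = 2.68.

K_p = 2.68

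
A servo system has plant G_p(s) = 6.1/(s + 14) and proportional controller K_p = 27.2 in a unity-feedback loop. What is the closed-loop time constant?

τ = 0.00556 s

Closed-loop transfer function: T(s) = K_p·G_p(s)/(1 + K_p·G_p(s)) = 165.9/(s + 14 + 165.9) = 165.9/(s + 179.9).
Time constant τ = 1/179.9 = 0.00556 s.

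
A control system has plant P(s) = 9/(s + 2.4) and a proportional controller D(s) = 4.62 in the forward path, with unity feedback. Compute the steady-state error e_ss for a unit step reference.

0.0546

The loop is type 0. Static position error constant K_pos = D(0)·P(0) = 4.62·3.75 = 17.32.
Steady-state error to a unit step: e_ss = 1/(1+K_pos) = 1/18.32 = 0.0546.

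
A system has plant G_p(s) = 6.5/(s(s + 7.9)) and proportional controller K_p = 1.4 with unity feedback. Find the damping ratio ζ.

The closed-loop denominator is s(s+7.9) + 1.4·6.5 = s² + 7.9s + 9.1.
Matching s² + 2ζω_n s + ω_n²: ω_n = √9.1 = 3.017 rad/s and 2ζω_n = 7.9, so ζ = 7.9/(2·3.017) = 1.31.

ζ = 1.31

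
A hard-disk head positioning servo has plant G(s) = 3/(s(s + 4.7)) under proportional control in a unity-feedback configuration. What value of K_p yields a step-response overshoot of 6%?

From %OS = 100·exp(−πζ/√(1−ζ²)) = 6%, ζ = −ln(0.06)/√(π²+ln²(0.06)) = 0.6671.
Characteristic equation s² + 4.7s + 3K_p = 0 gives ζ = 4.7/(2√(3K_p)).
Setting ζ = 0.6671: √(3K_p) = 4.7/(2·0.6671) = 3.523, so K_p = 12.41/3 = 4.14.

K_p = 4.14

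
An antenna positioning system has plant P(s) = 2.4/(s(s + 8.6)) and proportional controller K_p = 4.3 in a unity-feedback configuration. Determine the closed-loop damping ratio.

1 + K_p·P(s) = 0 gives s² + 8.6s + 10.32 = 0.
So ω_n² = 10.32 ⇒ ω_n = 3.212 rad/s, and ζ = 8.6/(2ω_n) = 1.34.

ζ = 1.34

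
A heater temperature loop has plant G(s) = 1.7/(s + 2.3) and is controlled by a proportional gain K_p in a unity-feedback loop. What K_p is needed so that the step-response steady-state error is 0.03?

Steady-state error for a unit step on this type-0 loop is 1/(1 + K_p·G(0)).
G(0) = 0.7391. Require 1/(1 + K_p·0.7391) = 0.03, so 1 + 0.7391·K_p = 33.33.
K_p = (33.33 − 1)/0.7391 = 43.7.

K_p = 43.7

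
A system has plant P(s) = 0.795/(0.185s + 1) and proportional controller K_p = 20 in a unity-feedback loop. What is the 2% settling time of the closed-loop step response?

Closed loop: T(s) = K_p·P/(1+K_p·P) = 15.9/(0.185s + 1 + 15.9), with pole at s = −(1 + 15.9)/0.185 = −91.35.
τ = 1/91.35 = 0.01095 s, so 2% settling time ≈ 4τ = 0.0438 s.

T_s ≈ 0.0438 s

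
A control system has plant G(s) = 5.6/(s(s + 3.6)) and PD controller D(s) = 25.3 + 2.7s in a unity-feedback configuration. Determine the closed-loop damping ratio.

ζ = 0.786

Forward path: (25.3 + 2.7s)·5.6/(s(s+3.6)). The closed-loop characteristic equation is s² + (3.6 + 5.6·2.7)s + 5.6·25.3 = 0.
That is s² + 18.72s + 141.7 = 0, so ω_n = 11.9 rad/s and ζ = 18.72/(2·11.9) = 0.7864.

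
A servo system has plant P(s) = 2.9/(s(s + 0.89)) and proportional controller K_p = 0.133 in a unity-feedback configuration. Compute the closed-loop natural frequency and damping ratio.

The closed-loop denominator is s(s+0.89) + 0.133·2.9 = s² + 0.89s + 0.3857.
Matching s² + 2ζω_n s + ω_n²: ω_n = √0.3857 = 0.621 rad/s and 2ζω_n = 0.89, so ζ = 0.89/(2·0.621) = 0.717.

ω_n = 0.621 rad/s, ζ = 0.717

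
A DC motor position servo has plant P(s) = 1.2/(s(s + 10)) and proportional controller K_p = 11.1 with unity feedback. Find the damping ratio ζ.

ζ = 1.37

With unity feedback the closed-loop characteristic equation is s² + 10s + 11.1·1.2 = s² + 10s + 13.32 = 0.
So ω_n² = 13.32 ⇒ ω_n = 3.65 rad/s, and ζ = 10/(2ω_n) = 1.37.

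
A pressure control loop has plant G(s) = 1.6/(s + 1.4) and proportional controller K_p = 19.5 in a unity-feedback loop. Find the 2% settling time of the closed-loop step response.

Closed-loop transfer function: T(s) = K_p·G(s)/(1 + K_p·G(s)) = 31.2/(s + 1.4 + 31.2) = 31.2/(s + 32.6).
Time constant τ = 1/32.6 = 0.03067 s, so the 2% settling time is about 4τ = 0.123 s.

T_s ≈ 0.123 s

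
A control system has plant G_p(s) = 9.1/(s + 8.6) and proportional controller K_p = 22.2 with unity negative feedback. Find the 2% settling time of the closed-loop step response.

Closed-loop transfer function: T(s) = K_p·G_p(s)/(1 + K_p·G_p(s)) = 202/(s + 8.6 + 202) = 202/(s + 210.6).
Time constant τ = 1/210.6 = 0.004748 s, so the 2% settling time is about 4τ = 0.019 s.

T_s ≈ 0.019 s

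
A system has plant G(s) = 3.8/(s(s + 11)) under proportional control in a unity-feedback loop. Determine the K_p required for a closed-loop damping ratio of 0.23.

K_p = 150

Closed-loop characteristic equation: s² + 11s + K_p·3.8 = 0.
So ω_n = √(3.8K_p) and 2ζω_n = 11, giving ζ = 11/(2√(3.8K_p)).
Setting ζ = 0.23: √(3.8K_p) = 11/(2·0.23) = 23.91, so K_p = 571.8/3.8 = 150.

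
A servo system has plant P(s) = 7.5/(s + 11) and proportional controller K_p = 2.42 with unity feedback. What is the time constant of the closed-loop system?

τ = 0.0343 s

Closed-loop transfer function: T(s) = K_p·P(s)/(1 + K_p·P(s)) = 18.15/(s + 11 + 18.15) = 18.15/(s + 29.15).
Time constant τ = 1/29.15 = 0.0343 s.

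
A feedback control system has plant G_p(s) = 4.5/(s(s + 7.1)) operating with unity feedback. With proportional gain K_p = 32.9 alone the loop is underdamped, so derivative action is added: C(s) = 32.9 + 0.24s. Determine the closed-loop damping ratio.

Forward path: (32.9 + 0.24s)·4.5/(s(s+7.1)). The closed-loop characteristic equation is s² + (7.1 + 4.5·0.24)s + 4.5·32.9 = 0.
That is s² + 8.18s + 148 = 0, so ω_n = 12.17 rad/s and ζ = 8.18/(2·12.17) = 0.3361.

ζ = 0.336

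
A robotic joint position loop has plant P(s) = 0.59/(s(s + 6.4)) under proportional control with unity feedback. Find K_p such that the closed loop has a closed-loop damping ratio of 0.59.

Closed-loop characteristic equation: s² + 6.4s + K_p·0.59 = 0.
So ω_n = √(0.59K_p) and 2ζω_n = 6.4, giving ζ = 6.4/(2√(0.59K_p)).
Setting ζ = 0.59: √(0.59K_p) = 6.4/(2·0.59) = 5.424, so K_p = 29.42/0.59 = 49.9.

K_p = 49.9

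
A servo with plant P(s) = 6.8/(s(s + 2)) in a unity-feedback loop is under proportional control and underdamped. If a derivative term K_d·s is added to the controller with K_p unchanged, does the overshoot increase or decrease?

decrease

The derivative term adds K·K_d to the s-coefficient of the characteristic equation, raising 2ζω_n while ω_n is unchanged; ζ increases, so overshoot decreases.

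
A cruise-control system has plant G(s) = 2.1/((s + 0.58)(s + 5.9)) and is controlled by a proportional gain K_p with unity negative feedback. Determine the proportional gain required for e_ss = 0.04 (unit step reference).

K_p = 39.1

The loop is type 0, so e_ss(step) = 1/(1 + K_pos) with K_pos = K_p·G(0).
G(0) = 0.6137. Require 1/(1 + K_p·0.6137) = 0.04, so 1 + 0.6137·K_p = 25.
K_p = (25 − 1)/0.6137 = 39.1.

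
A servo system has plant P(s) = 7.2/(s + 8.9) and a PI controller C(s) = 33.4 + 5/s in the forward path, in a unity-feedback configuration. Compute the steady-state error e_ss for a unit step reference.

0

The open loop C(s)P(s) has a pole at the origin (type 1), so the static position error constant is infinite and e_ss = 1/(1+∞) = 0.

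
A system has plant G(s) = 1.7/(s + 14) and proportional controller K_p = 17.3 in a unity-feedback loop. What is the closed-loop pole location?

s = -43.41

Closed-loop transfer function: T(s) = K_p·G(s)/(1 + K_p·G(s)) = 29.41/(s + 14 + 29.41) = 29.41/(s + 43.41).
The closed-loop pole is at s = −43.41.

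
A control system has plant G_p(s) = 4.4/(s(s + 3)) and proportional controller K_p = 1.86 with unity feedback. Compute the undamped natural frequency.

1 + K_p·G_p(s) = 0 gives s² + 3s + 8.184 = 0.
Matching s² + 2ζω_n s + ω_n²: ω_n = √8.184 = 2.861 rad/s and 2ζω_n = 3, so ζ = 3/(2·2.861) = 0.524.

ω_n = 2.86 rad/s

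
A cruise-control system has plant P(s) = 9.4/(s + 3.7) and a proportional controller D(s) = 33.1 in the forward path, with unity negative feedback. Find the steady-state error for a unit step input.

0.0118

The loop is type 0. Static position error constant K_pos = D(0)·P(0) = 33.1·2.541 = 84.09.
Steady-state error to a unit step: e_ss = 1/(1+K_pos) = 1/85.09 = 0.0118.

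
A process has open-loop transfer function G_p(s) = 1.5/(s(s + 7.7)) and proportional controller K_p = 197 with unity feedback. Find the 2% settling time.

The closed-loop denominator s² + 7.7s + 295.5 gives ω_n = √295.5 = 17.19 and ζ = 7.7/(2ω_n) = 0.224.
2% settling time T_s ≈ 4/(ζω_n) = 4/3.85 = 1.04 s.

T_s ≈ 1.04 s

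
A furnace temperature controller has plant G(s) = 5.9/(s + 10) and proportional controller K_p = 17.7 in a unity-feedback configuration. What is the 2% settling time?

Closed-loop transfer function: T(s) = K_p·G(s)/(1 + K_p·G(s)) = 104.4/(s + 10 + 104.4) = 104.4/(s + 114.4).
Time constant τ = 1/114.4 = 0.008739 s, so the 2% settling time is about 4τ = 0.035 s.

T_s ≈ 0.035 s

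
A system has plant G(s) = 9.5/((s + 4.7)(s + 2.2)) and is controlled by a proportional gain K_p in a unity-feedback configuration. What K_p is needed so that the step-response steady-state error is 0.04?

For a type-0 loop with proportional control, e_ss = 1/(1 + K_p·G(0)).
G(0) = 0.9188. Require 1/(1 + K_p·0.9188) = 0.04, so 1 + 0.9188·K_p = 25.
K_p = (25 − 1)/0.9188 = 26.1.

K_p = 26.1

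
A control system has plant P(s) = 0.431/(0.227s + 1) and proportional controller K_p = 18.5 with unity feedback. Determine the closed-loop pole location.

Closed loop: T(s) = K_p·P/(1+K_p·P) = 7.973/(0.227s + 1 + 7.973), with pole at s = −(1 + 7.973)/0.227 = −39.53.

s = -39.53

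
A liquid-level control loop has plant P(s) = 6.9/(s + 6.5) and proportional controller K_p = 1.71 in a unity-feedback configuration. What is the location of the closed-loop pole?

Closed-loop transfer function: T(s) = K_p·P(s)/(1 + K_p·P(s)) = 11.8/(s + 6.5 + 11.8) = 11.8/(s + 18.3).
The closed-loop pole is at s = −18.3.

s = -18.3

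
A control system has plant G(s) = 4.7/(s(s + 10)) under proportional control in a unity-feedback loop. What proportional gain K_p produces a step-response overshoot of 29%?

From %OS = 100·exp(−πζ/√(1−ζ²)) = 29%, ζ = −ln(0.29)/√(π²+ln²(0.29)) = 0.3666.
Characteristic equation s² + 10s + 4.7K_p = 0 gives ζ = 10/(2√(4.7K_p)).
Setting ζ = 0.3666: √(4.7K_p) = 10/(2·0.3666) = 13.64, so K_p = 186/4.7 = 39.6.

K_p = 39.6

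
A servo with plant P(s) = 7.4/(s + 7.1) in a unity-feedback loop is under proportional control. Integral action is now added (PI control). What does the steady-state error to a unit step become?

0

The integrator makes K_pos = lim_{s→0} C(s)G(s) infinite, so e_ss = 1/(1+K_pos) = 0.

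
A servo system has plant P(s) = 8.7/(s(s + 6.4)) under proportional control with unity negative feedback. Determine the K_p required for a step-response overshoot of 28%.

From %OS = 100·exp(−πζ/√(1−ζ²)) = 28%, ζ = −ln(0.28)/√(π²+ln²(0.28)) = 0.3755.
Characteristic equation s² + 6.4s + 8.7K_p = 0 gives ζ = 6.4/(2√(8.7K_p)).
Setting ζ = 0.3755: √(8.7K_p) = 6.4/(2·0.3755) = 8.521, so K_p = 72.61/8.7 = 8.35.

K_p = 8.35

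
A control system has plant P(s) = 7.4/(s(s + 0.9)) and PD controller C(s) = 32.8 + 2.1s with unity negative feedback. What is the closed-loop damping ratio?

ζ = 0.528

Forward path: (32.8 + 2.1s)·7.4/(s(s+0.9)). The closed-loop characteristic equation is s² + (0.9 + 7.4·2.1)s + 7.4·32.8 = 0.
That is s² + 16.44s + 242.7 = 0, so ω_n = 15.58 rad/s and ζ = 16.44/(2·15.58) = 0.5276.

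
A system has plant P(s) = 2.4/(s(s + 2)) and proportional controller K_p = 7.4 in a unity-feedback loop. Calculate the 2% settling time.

The closed-loop denominator s² + 2s + 17.76 gives ω_n = √17.76 = 4.214 and ζ = 2/(2ω_n) = 0.2373.
2% settling time T_s ≈ 4/(ζω_n) = 4/1 = 4 s.

T_s ≈ 4 s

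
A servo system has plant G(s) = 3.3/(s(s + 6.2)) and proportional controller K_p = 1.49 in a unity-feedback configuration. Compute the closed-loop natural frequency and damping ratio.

The closed-loop denominator is s(s+6.2) + 1.49·3.3 = s² + 6.2s + 4.917.
So ω_n² = 4.917 ⇒ ω_n = 2.217 rad/s, and ζ = 6.2/(2ω_n) = 1.4.

ω_n = 2.22 rad/s, ζ = 1.4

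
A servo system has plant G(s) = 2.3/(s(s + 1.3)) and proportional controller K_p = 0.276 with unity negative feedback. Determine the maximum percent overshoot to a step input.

1.19%

Closed-loop characteristic equation: s² + 1.3s + 0.6348 = 0, so ω_n = 0.7967 rad/s and ζ = 1.3/(2·0.7967) = 0.8158.
%OS = 100·exp(−πζ/√(1−ζ²)) = 100·exp(−π·0.8158/√0.3344) = 1.19%.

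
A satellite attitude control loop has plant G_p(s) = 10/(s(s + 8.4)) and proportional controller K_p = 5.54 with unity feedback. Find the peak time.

T_p = 0.511 s

The closed-loop denominator s² + 8.4s + 55.4 gives ω_n = √55.4 = 7.443 and ζ = 8.4/(2ω_n) = 0.5643.
Damped frequency ω_d = ω_n√(1−ζ²) = 6.145 rad/s, so peak time T_p = π/ω_d = 0.511 s.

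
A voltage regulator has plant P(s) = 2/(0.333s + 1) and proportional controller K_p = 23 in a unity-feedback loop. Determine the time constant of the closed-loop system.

Closed loop: T(s) = K_p·P/(1+K_p·P) = 46/(0.333s + 1 + 46), with pole at s = −(1 + 46)/0.333 = −141.1.
Closed-loop time constant τ = 1/141.1 = 0.00709 s.

τ = 0.00709 s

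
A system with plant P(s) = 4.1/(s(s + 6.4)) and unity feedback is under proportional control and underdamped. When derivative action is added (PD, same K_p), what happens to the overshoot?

The derivative term adds K·K_d to the s-coefficient of the characteristic equation, raising 2ζω_n while ω_n is unchanged; ζ increases, so overshoot decreases.

decrease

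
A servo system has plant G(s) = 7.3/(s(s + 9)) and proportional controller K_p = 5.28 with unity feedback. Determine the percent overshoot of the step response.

3.67%

The closed-loop denominator s² + 9s + 38.54 gives ω_n = √38.54 = 6.208 and ζ = 9/(2ω_n) = 0.7248.
%OS = 100·exp(−πζ/√(1−ζ²)) = 100·exp(−π·0.7248/√0.4746) = 3.67%.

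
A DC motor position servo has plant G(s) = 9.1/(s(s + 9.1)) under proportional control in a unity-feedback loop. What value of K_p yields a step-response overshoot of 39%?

From %OS = 100·exp(−πζ/√(1−ζ²)) = 39%, ζ = −ln(0.39)/√(π²+ln²(0.39)) = 0.2871.
Characteristic equation s² + 9.1s + 9.1K_p = 0 gives ζ = 9.1/(2√(9.1K_p)).
Setting ζ = 0.2871: √(9.1K_p) = 9.1/(2·0.2871) = 15.85, so K_p = 251.2/9.1 = 27.6.

K_p = 27.6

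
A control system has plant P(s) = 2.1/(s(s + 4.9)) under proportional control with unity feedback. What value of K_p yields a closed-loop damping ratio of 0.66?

K_p = 6.56

Closed-loop characteristic equation: s² + 4.9s + K_p·2.1 = 0.
So ω_n = √(2.1K_p) and 2ζω_n = 4.9, giving ζ = 4.9/(2√(2.1K_p)).
Setting ζ = 0.66: √(2.1K_p) = 4.9/(2·0.66) = 3.712, so K_p = 13.78/2.1 = 6.56.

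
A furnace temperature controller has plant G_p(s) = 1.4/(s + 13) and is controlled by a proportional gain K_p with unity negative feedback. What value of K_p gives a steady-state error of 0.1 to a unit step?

For a type-0 loop with proportional control, e_ss = 1/(1 + K_p·G_p(0)).
G_p(0) = 0.1077. Require 1/(1 + K_p·0.1077) = 0.1, so 1 + 0.1077·K_p = 10.
K_p = (10 − 1)/0.1077 = 83.6.

K_p = 83.6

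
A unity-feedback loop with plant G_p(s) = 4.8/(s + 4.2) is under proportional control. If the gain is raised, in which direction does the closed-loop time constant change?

decrease

The closed-loop bandwidth 4.2+K_p·4.8 grows with K_p, so τ shrinks.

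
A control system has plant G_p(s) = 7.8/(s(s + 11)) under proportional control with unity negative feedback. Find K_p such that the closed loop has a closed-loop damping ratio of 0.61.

Closed-loop characteristic equation: s² + 11s + K_p·7.8 = 0.
So ω_n = √(7.8K_p) and 2ζω_n = 11, giving ζ = 11/(2√(7.8K_p)).
Setting ζ = 0.61: √(7.8K_p) = 11/(2·0.61) = 9.016, so K_p = 81.3/7.8 = 10.4.

K_p = 10.4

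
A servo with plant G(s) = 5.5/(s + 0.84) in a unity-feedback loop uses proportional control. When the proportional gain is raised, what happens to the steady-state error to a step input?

The position error constant K_pos = K_p·G(0) grows with K_p, and e_ss = 1/(1+K_pos) falls.

decrease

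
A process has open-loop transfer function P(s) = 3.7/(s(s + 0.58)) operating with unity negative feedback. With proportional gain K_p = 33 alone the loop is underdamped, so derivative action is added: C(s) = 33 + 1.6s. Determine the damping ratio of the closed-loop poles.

Forward path: (33 + 1.6s)·3.7/(s(s+0.58)). The closed-loop characteristic equation is s² + (0.58 + 3.7·1.6)s + 3.7·33 = 0.
That is s² + 6.5s + 122.1 = 0, so ω_n = 11.05 rad/s and ζ = 6.5/(2·11.05) = 0.2941.

ζ = 0.294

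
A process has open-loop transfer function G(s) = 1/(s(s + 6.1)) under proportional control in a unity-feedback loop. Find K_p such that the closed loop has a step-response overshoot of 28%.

From %OS = 100·exp(−πζ/√(1−ζ²)) = 28%, ζ = −ln(0.28)/√(π²+ln²(0.28)) = 0.3755.
Characteristic equation s² + 6.1s + 1K_p = 0 gives ζ = 6.1/(2√(1K_p)).
Setting ζ = 0.3755: √(1K_p) = 6.1/(2·0.3755) = 8.122, so K_p = 65.96/1 = 66.

K_p = 66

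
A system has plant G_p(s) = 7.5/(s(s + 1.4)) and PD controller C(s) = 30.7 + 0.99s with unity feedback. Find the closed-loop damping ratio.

Forward path: (30.7 + 0.99s)·7.5/(s(s+1.4)). The closed-loop characteristic equation is s² + (1.4 + 7.5·0.99)s + 7.5·30.7 = 0.
That is s² + 8.825s + 230.2 = 0, so ω_n = 15.17 rad/s and ζ = 8.825/(2·15.17) = 0.2908.

ζ = 0.291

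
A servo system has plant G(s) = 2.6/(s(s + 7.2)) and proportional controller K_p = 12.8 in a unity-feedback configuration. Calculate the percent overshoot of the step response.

8.14%

Closed-loop characteristic equation: s² + 7.2s + 33.28 = 0, so ω_n = 5.769 rad/s and ζ = 7.2/(2·5.769) = 0.624.
%OS = 100·exp(−πζ/√(1−ζ²)) = 100·exp(−π·0.624/√0.6106) = 8.14%.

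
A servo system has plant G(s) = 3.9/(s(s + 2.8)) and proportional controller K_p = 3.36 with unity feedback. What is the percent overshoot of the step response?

From 1 + K_pG(s) = 0: s² + 2.8s + 13.1 = 0 ⇒ ω_n = 3.62, ζ = 0.3867.
%OS = 100·exp(−πζ/√(1−ζ²)) = 100·exp(−π·0.3867/√0.8504) = 26.8%.

26.8%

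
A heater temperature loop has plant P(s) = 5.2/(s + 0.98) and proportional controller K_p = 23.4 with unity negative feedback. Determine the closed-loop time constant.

τ = 0.00815 s

Closed-loop transfer function: T(s) = K_p·P(s)/(1 + K_p·P(s)) = 121.7/(s + 0.98 + 121.7) = 121.7/(s + 122.7).
Time constant τ = 1/122.7 = 0.00815 s.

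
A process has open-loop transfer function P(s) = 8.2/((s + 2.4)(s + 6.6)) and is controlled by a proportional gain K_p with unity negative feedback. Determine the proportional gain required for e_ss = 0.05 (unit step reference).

For a type-0 loop with proportional control, e_ss = 1/(1 + K_p·P(0)).
P(0) = 0.5177. Require 1/(1 + K_p·0.5177) = 0.05, so 1 + 0.5177·K_p = 20.
K_p = (20 − 1)/0.5177 = 36.7.

K_p = 36.7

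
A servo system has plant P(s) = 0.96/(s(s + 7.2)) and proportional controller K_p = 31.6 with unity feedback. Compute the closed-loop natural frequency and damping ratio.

ω_n = 5.51 rad/s, ζ = 0.654

1 + K_p·P(s) = 0 gives s² + 7.2s + 30.34 = 0.
Matching s² + 2ζω_n s + ω_n²: ω_n = √30.34 = 5.508 rad/s and 2ζω_n = 7.2, so ζ = 7.2/(2·5.508) = 0.654.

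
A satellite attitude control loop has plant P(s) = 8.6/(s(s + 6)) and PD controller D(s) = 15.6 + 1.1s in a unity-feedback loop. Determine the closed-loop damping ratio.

Forward path: (15.6 + 1.1s)·8.6/(s(s+6)). The closed-loop characteristic equation is s² + (6 + 8.6·1.1)s + 8.6·15.6 = 0.
That is s² + 15.46s + 134.2 = 0, so ω_n = 11.58 rad/s and ζ = 15.46/(2·11.58) = 0.6674.

ζ = 0.667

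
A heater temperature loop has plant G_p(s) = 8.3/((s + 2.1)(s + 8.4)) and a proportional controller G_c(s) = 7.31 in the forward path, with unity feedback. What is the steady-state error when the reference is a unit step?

0.225

The loop is type 0. Static position error constant K_pos = G_c(0)·G_p(0) = 7.31·0.4705 = 3.44.
Steady-state error to a unit step: e_ss = 1/(1+K_pos) = 1/4.44 = 0.225.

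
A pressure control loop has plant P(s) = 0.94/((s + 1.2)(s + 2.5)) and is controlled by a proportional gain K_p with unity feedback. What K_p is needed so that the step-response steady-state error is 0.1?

K_p = 28.7

The loop is type 0, so e_ss(step) = 1/(1 + K_pos) with K_pos = K_p·P(0).
P(0) = 0.3133. Require 1/(1 + K_p·0.3133) = 0.1, so 1 + 0.3133·K_p = 10.
K_p = (10 − 1)/0.3133 = 28.7.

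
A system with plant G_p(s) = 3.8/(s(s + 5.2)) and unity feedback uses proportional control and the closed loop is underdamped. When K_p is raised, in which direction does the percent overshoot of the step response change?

Characteristic equation s² + 5.2s + K_p·3.8 = 0: raising K_p raises ω_n while 2ζω_n = 5.2 is fixed, so ζ falls and overshoot grows.

increase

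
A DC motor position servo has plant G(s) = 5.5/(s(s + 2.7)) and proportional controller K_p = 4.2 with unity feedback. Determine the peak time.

The closed-loop denominator s² + 2.7s + 23.1 gives ω_n = √23.1 = 4.806 and ζ = 2.7/(2ω_n) = 0.2809.
Damped frequency ω_d = ω_n√(1−ζ²) = 4.613 rad/s, so peak time T_p = π/ω_d = 0.681 s.

T_p = 0.681 s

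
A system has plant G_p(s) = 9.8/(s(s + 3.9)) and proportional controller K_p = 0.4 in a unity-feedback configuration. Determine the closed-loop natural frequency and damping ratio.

1 + K_p·G_p(s) = 0 gives s² + 3.9s + 3.92 = 0.
Matching s² + 2ζω_n s + ω_n²: ω_n = √3.92 = 1.98 rad/s and 2ζω_n = 3.9, so ζ = 3.9/(2·1.98) = 0.985.

ω_n = 1.98 rad/s, ζ = 0.985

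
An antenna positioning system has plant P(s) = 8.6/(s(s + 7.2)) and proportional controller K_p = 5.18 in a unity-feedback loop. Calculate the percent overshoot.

From 1 + K_pP(s) = 0: s² + 7.2s + 44.55 = 0 ⇒ ω_n = 6.674, ζ = 0.5394.
%OS = 100·exp(−πζ/√(1−ζ²)) = 100·exp(−π·0.5394/√0.7091) = 13.4%.

13.4%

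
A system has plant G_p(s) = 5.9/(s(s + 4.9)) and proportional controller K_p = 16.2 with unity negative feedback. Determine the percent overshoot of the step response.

Closed-loop characteristic equation: s² + 4.9s + 95.58 = 0, so ω_n = 9.777 rad/s and ζ = 4.9/(2·9.777) = 0.2506.
%OS = 100·exp(−πζ/√(1−ζ²)) = 100·exp(−π·0.2506/√0.9372) = 44.3%.

44.3%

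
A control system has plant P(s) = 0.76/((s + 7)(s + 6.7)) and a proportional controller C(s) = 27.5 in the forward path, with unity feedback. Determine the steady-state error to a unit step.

0.692

The loop is type 0. Static position error constant K_pos = C(0)·P(0) = 27.5·0.0162 = 0.4456.
Steady-state error to a unit step: e_ss = 1/(1+K_pos) = 1/1.446 = 0.692.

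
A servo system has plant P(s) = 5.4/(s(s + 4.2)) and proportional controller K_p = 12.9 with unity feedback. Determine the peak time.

From 1 + K_pP(s) = 0: s² + 4.2s + 69.66 = 0 ⇒ ω_n = 8.346, ζ = 0.2516.
Damped frequency ω_d = ω_n√(1−ζ²) = 8.078 rad/s, so peak time T_p = π/ω_d = 0.389 s.

T_p = 0.389 s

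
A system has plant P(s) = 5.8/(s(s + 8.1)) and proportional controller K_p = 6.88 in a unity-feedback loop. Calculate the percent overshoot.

From 1 + K_pP(s) = 0: s² + 8.1s + 39.9 = 0 ⇒ ω_n = 6.317, ζ = 0.6411.
%OS = 100·exp(−πζ/√(1−ζ²)) = 100·exp(−π·0.6411/√0.589) = 7.25%.

7.25%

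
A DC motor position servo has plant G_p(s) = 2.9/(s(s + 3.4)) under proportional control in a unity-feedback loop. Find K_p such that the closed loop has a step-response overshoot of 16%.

K_p = 3.93

From %OS = 100·exp(−πζ/√(1−ζ²)) = 16%, ζ = −ln(0.16)/√(π²+ln²(0.16)) = 0.5039.
Characteristic equation s² + 3.4s + 2.9K_p = 0 gives ζ = 3.4/(2√(2.9K_p)).
Setting ζ = 0.5039: √(2.9K_p) = 3.4/(2·0.5039) = 3.374, so K_p = 11.38/2.9 = 3.93.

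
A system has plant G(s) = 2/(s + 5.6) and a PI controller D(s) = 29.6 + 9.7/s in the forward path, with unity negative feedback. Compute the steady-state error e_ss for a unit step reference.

0

The open loop D(s)G(s) has a pole at the origin (type 1), so the static position error constant is infinite and e_ss = 1/(1+∞) = 0.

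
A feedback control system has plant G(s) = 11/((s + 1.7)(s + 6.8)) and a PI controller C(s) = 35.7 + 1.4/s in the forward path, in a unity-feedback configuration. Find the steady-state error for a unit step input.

The open loop C(s)G(s) has a pole at the origin (type 1), so the static position error constant is infinite and e_ss = 1/(1+∞) = 0.

0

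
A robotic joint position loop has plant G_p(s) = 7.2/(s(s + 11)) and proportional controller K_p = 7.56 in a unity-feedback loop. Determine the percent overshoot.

2.98%

Closed-loop characteristic equation: s² + 11s + 54.43 = 0, so ω_n = 7.378 rad/s and ζ = 11/(2·7.378) = 0.7455.
%OS = 100·exp(−πζ/√(1−ζ²)) = 100·exp(−π·0.7455/√0.4443) = 2.98%.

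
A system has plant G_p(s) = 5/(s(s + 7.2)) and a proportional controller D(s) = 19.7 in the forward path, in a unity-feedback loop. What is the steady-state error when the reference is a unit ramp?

0.0731

The loop has one pole at the origin (type 1). Velocity error constant K_v = lim_{s→0} s·D(s)G_p(s) = 19.7·5/7.2 = 13.68.
Steady-state error to a unit ramp: e_ss = 1/K_v = 0.0731.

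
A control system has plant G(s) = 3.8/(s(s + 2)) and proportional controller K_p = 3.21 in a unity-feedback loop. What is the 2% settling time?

From 1 + K_pG(s) = 0: s² + 2s + 12.2 = 0 ⇒ ω_n = 3.493, ζ = 0.2863.
2% settling time T_s ≈ 4/(ζω_n) = 4/1 = 4 s.

T_s ≈ 4 s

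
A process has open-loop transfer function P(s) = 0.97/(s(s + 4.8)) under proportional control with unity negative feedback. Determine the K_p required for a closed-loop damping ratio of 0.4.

Closed-loop characteristic equation: s² + 4.8s + K_p·0.97 = 0.
So ω_n = √(0.97K_p) and 2ζω_n = 4.8, giving ζ = 4.8/(2√(0.97K_p)).
Setting ζ = 0.4: √(0.97K_p) = 4.8/(2·0.4) = 6, so K_p = 36/0.97 = 37.1.

K_p = 37.1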